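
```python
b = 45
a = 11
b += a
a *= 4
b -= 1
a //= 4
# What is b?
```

Trace:
`b = 45` → b = 45
`a = 11` → a = 11
`b += a` → b = 56
`a *= 4` → a = 44
`b -= 1` → b = 55
`a //= 4` → a = 11
So b = 55

Answer: 55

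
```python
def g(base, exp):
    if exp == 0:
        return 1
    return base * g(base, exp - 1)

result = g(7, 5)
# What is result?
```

g(7, 5) = 7 * 7 * 7 * 7 * 7 = 16807

Answer: 16807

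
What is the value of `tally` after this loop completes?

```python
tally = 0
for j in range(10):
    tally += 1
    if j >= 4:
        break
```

Loop breaks when j reaches 4, tally is 5
`tally` takes the values: 0 → 1 → 2 → 3 → 4 → 5

Answer: 5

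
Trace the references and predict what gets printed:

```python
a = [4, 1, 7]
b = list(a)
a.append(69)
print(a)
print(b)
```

Key concept: list() constructor creates copy.
Step by step:
`a = [4, 1, 7]` → a = [4, 1, 7]
`b = list(a)` → b = [4, 1, 7]
`a.append(69)` → a = [4, 1, 7, 69]
`print(a)` → prints [4, 1, 7, 69]
`print(b)` → prints [4, 1, 7]

Answer:
[4, 1, 7, 69]
[4, 1, 7]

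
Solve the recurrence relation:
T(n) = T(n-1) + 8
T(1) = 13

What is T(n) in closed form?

Unrolling: T(n) = T(1) + 8·(n-1) = 13 + 8(n-1) = 8n + 5.

Answer: T(n) = 8n + 5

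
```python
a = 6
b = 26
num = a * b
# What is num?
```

Trace:
`a = 6` → a = 6
`b = 26` → b = 26
`num = a * b` → num = 156
So num = 156

Answer: 156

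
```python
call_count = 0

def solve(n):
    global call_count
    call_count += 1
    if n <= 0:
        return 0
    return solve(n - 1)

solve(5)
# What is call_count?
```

Linear recursion stepping by 1: 6 calls from n=5 down to ≤0.

Answer: 6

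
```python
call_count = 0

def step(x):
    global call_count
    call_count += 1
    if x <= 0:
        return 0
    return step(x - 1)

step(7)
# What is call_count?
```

Linear recursion stepping by 1: 8 calls from x=7 down to ≤0.

Answer: 8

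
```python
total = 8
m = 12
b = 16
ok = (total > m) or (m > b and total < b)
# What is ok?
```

Trace:
`total = 8` → total = 8
`m = 12` → m = 12
`b = 16` → b = 16
`ok = (total > m) or (m > b and total < b)` → ok = False
So ok = False

Answer: False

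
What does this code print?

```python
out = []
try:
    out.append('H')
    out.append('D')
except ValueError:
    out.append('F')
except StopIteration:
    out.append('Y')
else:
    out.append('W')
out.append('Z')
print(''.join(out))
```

Execution trace: 'H' (try body) → 'D' (try body, no exception) → 'W' (else) → 'Z' (after the try/except). Output: HDWZ

Answer: HDWZ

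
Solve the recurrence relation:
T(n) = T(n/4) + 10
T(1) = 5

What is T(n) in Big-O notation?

Each step divides n by 4 and adds 10. After log_4(n) steps we reach T(1)=5. So T(n) = 10·log_4(n) + 5 = O(log n).

Answer: O(log n)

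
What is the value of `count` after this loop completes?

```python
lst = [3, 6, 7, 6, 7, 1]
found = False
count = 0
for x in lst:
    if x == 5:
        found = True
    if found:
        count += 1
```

Count elements after first 5 in [3, 6, 7, 6, 7, 1]
`count` takes the values: 0

Answer: 0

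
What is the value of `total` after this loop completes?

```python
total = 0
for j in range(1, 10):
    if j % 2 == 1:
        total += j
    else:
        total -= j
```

Add odd, subtract even
`total` takes the values: 0 → 1 → -1 → 2 → -2 → 3 → -3 → 4 → -4 → 5

Answer: 5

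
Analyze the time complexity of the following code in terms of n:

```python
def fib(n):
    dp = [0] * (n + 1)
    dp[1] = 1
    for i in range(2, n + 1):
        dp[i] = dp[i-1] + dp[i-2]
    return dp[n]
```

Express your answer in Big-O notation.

This is Dynamic programming Fibonacci. Time complexity: O(n).

Answer: O(n)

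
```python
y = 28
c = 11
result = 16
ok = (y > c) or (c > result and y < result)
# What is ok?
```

Trace:
`y = 28` → y = 28
`c = 11` → c = 11
`result = 16` → result = 16
`ok = (y > c) or (c > result and y < result)` → ok = True
So ok = True

Answer: True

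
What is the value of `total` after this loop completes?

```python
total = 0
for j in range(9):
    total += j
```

Sum of 0 to 8 = 36
`total` takes the values: 0 → 1 → 3 → 6 → 10 → 15 → 21 → 28 → 36

Answer: 36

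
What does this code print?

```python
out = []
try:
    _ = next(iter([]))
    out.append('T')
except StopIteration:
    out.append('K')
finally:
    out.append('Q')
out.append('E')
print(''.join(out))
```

Execution trace: 'K' (except StopIteration) → 'Q' (finally) → 'E' (after the try/except). Output: KQE

Answer: KQE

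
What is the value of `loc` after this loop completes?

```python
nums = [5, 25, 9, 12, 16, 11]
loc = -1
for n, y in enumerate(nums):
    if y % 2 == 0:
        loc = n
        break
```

First even number index in [5, 25, 9, 12, 16, 11]
`loc` takes the values: -1 → 3

Answer: 3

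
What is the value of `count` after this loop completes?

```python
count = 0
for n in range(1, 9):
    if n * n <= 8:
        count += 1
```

Count numbers where n² ≤ 8
`count` takes the values: 0 → 1 → 2

Answer: 2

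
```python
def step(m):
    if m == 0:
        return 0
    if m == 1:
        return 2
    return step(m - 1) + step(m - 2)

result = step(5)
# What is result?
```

Build up from base cases: step(0)=0, step(1)=2, step(2)=2, step(3)=4, step(4)=6, step(5)=10

Answer: 10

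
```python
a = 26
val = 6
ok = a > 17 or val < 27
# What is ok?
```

Trace:
`a = 26` → a = 26
`val = 6` → val = 6
`ok = a > 17 or val < 27` → ok = True
So ok = True

Answer: True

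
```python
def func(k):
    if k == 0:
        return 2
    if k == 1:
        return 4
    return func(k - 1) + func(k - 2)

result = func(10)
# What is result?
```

Build up from base cases: func(0)=2, func(1)=4, func(2)=6, func(3)=10, func(4)=16, func(5)=26, func(6)=42, ..., func(10)=288

Answer: 288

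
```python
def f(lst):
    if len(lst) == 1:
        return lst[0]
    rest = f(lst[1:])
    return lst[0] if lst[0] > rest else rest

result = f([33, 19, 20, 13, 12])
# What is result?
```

Recursive max over [33, 19, 20, 13, 12] = 33

Answer: 33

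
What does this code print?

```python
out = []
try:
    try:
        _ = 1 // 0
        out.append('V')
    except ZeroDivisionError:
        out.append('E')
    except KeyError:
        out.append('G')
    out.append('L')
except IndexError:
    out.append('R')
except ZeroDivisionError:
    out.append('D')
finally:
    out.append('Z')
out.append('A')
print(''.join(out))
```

Execution trace: 'E' (inner except ZeroDivisionError) → 'L' (try body, no exception) → 'Z' (finally) → 'A' (after the try/except). Output: ELZA

Answer: ELZA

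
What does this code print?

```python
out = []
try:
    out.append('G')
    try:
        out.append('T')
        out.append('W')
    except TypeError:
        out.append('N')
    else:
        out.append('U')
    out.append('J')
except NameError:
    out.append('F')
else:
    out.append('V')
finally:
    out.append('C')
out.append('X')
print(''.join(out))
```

Execution trace: 'G' (try body) → 'T' (inner try body) → 'W' (inner try body, no exception) → 'U' (inner else) → 'J' (try body, no exception) → 'V' (else) → 'C' (finally) → 'X' (after the try/except). Output: GTWUJVCX

Answer: GTWUJVCX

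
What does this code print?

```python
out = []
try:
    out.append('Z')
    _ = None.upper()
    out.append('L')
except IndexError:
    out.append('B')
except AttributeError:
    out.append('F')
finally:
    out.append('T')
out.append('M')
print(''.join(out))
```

Execution trace: 'Z' (try body) → 'F' (except AttributeError) → 'T' (finally) → 'M' (after the try/except). Output: ZFTM

Answer: ZFTM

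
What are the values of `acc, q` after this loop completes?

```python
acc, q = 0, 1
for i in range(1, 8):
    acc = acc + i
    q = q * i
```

Sum and factorial of 1 to 7
`acc, q` takes the values: (0, 1) → (1, 1) → (3, 1) → (3, 2) → (6, 2) → (6, 6) → (10, 6) → (10, 24) → (15, 24) → (15, 120) → (21, 120) → (21, 720) → (28, 720) → (28, 5040)

Answer: 28, 5040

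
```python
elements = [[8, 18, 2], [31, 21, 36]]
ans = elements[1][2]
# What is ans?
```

Trace:
`elements = [[8, 18, 2], [31, 21, 36]]` → elements = [[8, 18, 2], [31, 21, 36]]
`ans = elements[1][2]` → ans = 36
So ans = 36

Answer: 36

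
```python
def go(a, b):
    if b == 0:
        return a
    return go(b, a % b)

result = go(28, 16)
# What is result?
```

go(28, 16) -> go(16, 12) -> go(12, 4) -> go(4, 0) -> 4

Answer: 4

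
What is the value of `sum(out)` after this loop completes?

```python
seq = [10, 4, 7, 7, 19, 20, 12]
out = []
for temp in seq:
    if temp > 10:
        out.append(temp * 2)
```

Sum of doubled values > 10
`out` takes the values: [] → [38] → [38, 40] → [38, 40, 24]
So `sum(out)` = 102

Answer: 102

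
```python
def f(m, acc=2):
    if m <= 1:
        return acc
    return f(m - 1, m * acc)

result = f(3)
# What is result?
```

Accumulator trace (n, acc): (3, 2) -> (2, 6) -> (1, 12) -> return 12

Answer: 12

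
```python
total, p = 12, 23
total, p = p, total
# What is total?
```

Trace:
`total, p = 12, 23` → total = 12; p = 23
`total, p = p, total` → total = 23; p = 12
So total = 23

Answer: 23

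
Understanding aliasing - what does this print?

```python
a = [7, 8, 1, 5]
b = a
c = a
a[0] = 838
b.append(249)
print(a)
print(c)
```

Key concept: multiple aliases.
Step by step:
`a = [7, 8, 1, 5]` → a = [7, 8, 1, 5]
`b = a` → b = [7, 8, 1, 5] (same object as a)
`c = a` → c = [7, 8, 1, 5] (same object as a, b)
`a[0] = 838` → a = [838, 8, 1, 5] (same object as b, c); b = [838, 8, 1, 5] (same object as a, c); c = [838, 8, 1, 5] (same object as a, b)
`b.append(249)` → a = [838, 8, 1, 5, 249] (same object as b, c); b = [838, 8, 1, 5, 249] (same object as a, c); c = [838, 8, 1, 5, 249] (same object as a, b)
`print(a)` → prints [838, 8, 1, 5, 249]
`print(c)` → prints [838, 8, 1, 5, 249]

Answer:
[838, 8, 1, 5, 249]
[838, 8, 1, 5, 249]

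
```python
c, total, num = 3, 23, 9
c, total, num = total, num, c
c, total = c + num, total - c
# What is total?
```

Trace:
`c, total, num = 3, 23, 9` → c = 3; total = 23; num = 9
`c, total, num = total, num, c` → c = 23; total = 9; num = 3
`c, total = c + num, total - c` → c = 26; total = -14
So total = -14

Answer: -14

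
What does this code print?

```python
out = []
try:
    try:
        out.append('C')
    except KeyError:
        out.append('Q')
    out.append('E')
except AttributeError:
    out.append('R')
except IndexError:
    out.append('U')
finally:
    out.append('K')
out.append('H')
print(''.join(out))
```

Execution trace: 'C' (inner try body, no exception) → 'E' (try body, no exception) → 'K' (finally) → 'H' (after the try/except). Output: CEKH

Answer: CEKH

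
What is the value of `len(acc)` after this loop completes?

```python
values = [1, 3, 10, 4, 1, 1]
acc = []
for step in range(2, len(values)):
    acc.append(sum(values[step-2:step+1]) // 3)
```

Number of 3-element averages
`acc` takes the values: [] → [4] → [4, 5] → [4, 5, 5] → [4, 5, 5, 2]
So `len(acc)` = 4

Answer: 4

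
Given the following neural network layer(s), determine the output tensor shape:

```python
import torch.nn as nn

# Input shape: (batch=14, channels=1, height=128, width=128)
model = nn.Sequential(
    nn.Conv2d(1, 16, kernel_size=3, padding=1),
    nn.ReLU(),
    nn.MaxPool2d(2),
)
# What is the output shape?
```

Input: (14, 1, 128, 128) -> after Conv2d: (14, 16, 128, 128) -> after ReLU: (14, 16, 128, 128) -> Output: (14, 16, 64, 64)

Answer: (14, 16, 64, 64)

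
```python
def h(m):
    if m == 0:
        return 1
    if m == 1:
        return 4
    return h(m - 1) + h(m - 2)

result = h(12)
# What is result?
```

Build up from base cases: h(0)=1, h(1)=4, h(2)=5, h(3)=9, h(4)=14, h(5)=23, h(6)=37, ..., h(12)=665

Answer: 665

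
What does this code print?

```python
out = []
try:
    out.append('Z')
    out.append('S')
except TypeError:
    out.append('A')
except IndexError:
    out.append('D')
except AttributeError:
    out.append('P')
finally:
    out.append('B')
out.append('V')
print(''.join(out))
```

Execution trace: 'Z' (try body) → 'S' (try body, no exception) → 'B' (finally) → 'V' (after the try/except). Output: ZSBV

Answer: ZSBV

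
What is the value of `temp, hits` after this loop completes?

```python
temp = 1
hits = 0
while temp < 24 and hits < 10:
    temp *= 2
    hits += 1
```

Double until >= 24 or 10 iterations
`temp, hits` takes the values: (1, 0) → (2, 0) → (2, 1) → (4, 1) → (4, 2) → (8, 2) → (8, 3) → (16, 3) → (16, 4) → (32, 4) → (32, 5)

Answer: 32, 5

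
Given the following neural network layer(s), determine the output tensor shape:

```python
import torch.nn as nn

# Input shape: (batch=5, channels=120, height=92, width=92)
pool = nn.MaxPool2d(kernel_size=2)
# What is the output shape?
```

Input: (5, 120, 92, 92) -> Output: (5, 120, 46, 46)

Answer: (5, 120, 46, 46)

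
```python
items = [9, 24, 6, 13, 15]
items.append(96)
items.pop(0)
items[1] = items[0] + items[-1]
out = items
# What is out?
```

Trace:
`items = [9, 24, 6, 13, 15]` → items = [9, 24, 6, 13, 15]
`items.append(96)` → items = [9, 24, 6, 13, 15, 96]
`items.pop(0)` → items = [24, 6, 13, 15, 96]
`items[1] = items[0] + items[-1]` → items = [24, 120, 13, 15, 96]
`out = items` → out = [24, 120, 13, 15, 96]
So out = [24, 120, 13, 15, 96]

Answer: [24, 120, 13, 15, 96]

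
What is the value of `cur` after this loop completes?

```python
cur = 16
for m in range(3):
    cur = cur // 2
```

Halve 3 times: 16 // 2^3 = 2
`cur` takes the values: 16 → 8 → 4 → 2

Answer: 2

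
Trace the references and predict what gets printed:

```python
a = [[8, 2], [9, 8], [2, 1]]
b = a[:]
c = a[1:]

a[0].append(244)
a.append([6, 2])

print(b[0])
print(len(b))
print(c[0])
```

Key concept: slice with nested mutation.
Step by step:
`a = [[8, 2], [9, 8], [2, 1]]` → a = [[8, 2], [9, 8], [2, 1]]
`b = a[:]` → b = [[8, 2], [9, 8], [2, 1]]
`c = a[1:]` → c = [[9, 8], [2, 1]]
`a[0].append(244)` → a = [[8, 2, 244], [9, 8], [2, 1]]; b = [[8, 2, 244], [9, 8], [2, 1]]
`a.append([6, 2])` → a = [[8, 2, 244], [9, 8], [2, 1], [6, 2]]
`print(b[0])` → prints [8, 2, 244]
`print(len(b))` → prints 3
`print(c[0])` → prints [9, 8]

Answer:
[8, 2, 244]
3
[9, 8]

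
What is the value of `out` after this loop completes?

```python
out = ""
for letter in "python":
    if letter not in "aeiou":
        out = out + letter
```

Remove vowels from 'python'
`out` takes the values: "" → "p" → "py" → "pyt" → "pyth" → "pythn"

Answer: "pythn"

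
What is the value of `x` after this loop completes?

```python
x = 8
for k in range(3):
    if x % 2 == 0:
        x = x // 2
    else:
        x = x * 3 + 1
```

Collatz-style transformation from 8
`x` takes the values: 8 → 4 → 2 → 1

Answer: 1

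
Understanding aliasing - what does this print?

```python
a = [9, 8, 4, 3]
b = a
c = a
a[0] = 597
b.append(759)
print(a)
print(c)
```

Key concept: multiple aliases.
Step by step:
`a = [9, 8, 4, 3]` → a = [9, 8, 4, 3]
`b = a` → b = [9, 8, 4, 3] (same object as a)
`c = a` → c = [9, 8, 4, 3] (same object as a, b)
`a[0] = 597` → a = [597, 8, 4, 3] (same object as b, c); b = [597, 8, 4, 3] (same object as a, c); c = [597, 8, 4, 3] (same object as a, b)
`b.append(759)` → a = [597, 8, 4, 3, 759] (same object as b, c); b = [597, 8, 4, 3, 759] (same object as a, c); c = [597, 8, 4, 3, 759] (same object as a, b)
`print(a)` → prints [597, 8, 4, 3, 759]
`print(c)` → prints [597, 8, 4, 3, 759]

Answer:
[597, 8, 4, 3, 759]
[597, 8, 4, 3, 759]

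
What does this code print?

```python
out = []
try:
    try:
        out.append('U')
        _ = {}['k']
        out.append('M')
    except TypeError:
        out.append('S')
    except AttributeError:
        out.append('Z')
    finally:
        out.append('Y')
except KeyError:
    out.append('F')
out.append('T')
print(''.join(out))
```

Execution trace: 'U' (try body) → 'Y' (finally) → 'F' (outer except KeyError) → 'T' (after the try/except). Output: UYFT

Answer: UYFT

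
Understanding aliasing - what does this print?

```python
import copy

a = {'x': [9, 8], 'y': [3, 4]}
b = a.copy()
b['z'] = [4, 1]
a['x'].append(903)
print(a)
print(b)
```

Key concept: shallow copy of dict with mutable values.
Step by step:
`a = {'x': [9, 8], 'y': [3, 4]}` → a = {'x': [9, 8], 'y': [3, 4]}
`b = a.copy()` → b = {'x': [9, 8], 'y': [3, 4]}
`b['z'] = [4, 1]` → b = {'x': [9, 8], 'y': [3, 4], 'z': [4, 1]}
`a['x'].append(903)` → a = {'x': [9, 8, 903], 'y': [3, 4]}; b = {'x': [9, 8, 903], 'y': [3, 4], 'z': [4, 1]}
`print(a)` → prints {'x': [9, 8, 903], 'y': [3, 4]}
`print(b)` → prints {'x': [9, 8, 903], 'y': [3, 4], 'z': [4, 1]}

Answer:
{'x': [9, 8, 903], 'y': [3, 4]}
{'x': [9, 8, 903], 'y': [3, 4], 'z': [4, 1]}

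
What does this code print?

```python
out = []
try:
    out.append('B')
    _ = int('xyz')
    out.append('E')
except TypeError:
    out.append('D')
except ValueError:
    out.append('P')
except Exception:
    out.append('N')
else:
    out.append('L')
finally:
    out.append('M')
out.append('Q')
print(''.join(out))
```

Execution trace: 'B' (try body) → 'P' (except ValueError) → 'M' (finally) → 'Q' (after the try/except). Output: BPMQ

Answer: BPMQ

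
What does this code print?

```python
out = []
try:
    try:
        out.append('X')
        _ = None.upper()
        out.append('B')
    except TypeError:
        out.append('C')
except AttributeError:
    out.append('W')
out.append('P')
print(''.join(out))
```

Execution trace: 'X' (try body) → 'W' (outer except AttributeError) → 'P' (after the try/except). Output: XWP

Answer: XWP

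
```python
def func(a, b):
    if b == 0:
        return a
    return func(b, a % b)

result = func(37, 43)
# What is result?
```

func(37, 43) -> func(43, 37) -> func(37, 6) -> func(6, 1) -> func(1, 0) -> 1

Answer: 1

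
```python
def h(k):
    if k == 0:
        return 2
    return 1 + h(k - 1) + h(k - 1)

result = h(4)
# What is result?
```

h(k) = 1 + 2·h(k-1), h(0)=2. Closed form: (2+1)·2^4 - 1 = 47.

Answer: 47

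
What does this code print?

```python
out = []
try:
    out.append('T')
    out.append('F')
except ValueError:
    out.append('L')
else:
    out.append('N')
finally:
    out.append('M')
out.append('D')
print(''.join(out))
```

Execution trace: 'T' (try body) → 'F' (try body, no exception) → 'N' (else) → 'M' (finally) → 'D' (after the try/except). Output: TFNMD

Answer: TFNMD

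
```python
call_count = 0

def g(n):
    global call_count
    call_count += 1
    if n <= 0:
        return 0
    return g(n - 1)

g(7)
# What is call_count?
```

Linear recursion stepping by 1: 8 calls from n=7 down to ≤0.

Answer: 8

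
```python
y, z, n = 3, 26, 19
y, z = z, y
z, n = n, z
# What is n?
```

Trace:
`y, z, n = 3, 26, 19` → y = 3; z = 26; n = 19
`y, z = z, y` → y = 26; z = 3
`z, n = n, z` → z = 19; n = 3
So n = 3

Answer: 3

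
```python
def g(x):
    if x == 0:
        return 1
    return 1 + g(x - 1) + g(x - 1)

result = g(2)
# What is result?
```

g(x) = 1 + 2·g(x-1), g(0)=1. Closed form: (1+1)·2^2 - 1 = 7.

Answer: 7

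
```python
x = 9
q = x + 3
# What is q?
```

Trace:
`x = 9` → x = 9
`q = x + 3` → q = 12
So q = 12

Answer: 12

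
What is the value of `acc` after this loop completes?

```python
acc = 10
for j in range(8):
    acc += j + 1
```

Start at 10, add 1 to 8 = 46
`acc` takes the values: 10 → 11 → 13 → 16 → 20 → 25 → 31 → 38 → 46

Answer: 46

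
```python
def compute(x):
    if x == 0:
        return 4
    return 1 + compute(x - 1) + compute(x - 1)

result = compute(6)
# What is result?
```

compute(x) = 1 + 2·compute(x-1), compute(0)=4. Closed form: (4+1)·2^6 - 1 = 319.

Answer: 319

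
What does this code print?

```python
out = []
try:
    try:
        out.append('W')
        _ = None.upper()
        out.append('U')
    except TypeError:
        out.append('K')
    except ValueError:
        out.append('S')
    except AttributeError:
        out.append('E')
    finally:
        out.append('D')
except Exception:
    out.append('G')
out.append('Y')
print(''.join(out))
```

Execution trace: 'W' (inner try body) → 'E' (inner except AttributeError) → 'D' (inner finally) → 'Y' (after the try/except). Output: WEDY

Answer: WEDY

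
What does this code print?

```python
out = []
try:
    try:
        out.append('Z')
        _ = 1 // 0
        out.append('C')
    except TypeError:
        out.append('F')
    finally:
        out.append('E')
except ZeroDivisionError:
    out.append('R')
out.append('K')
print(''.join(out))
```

Execution trace: 'Z' (try body) → 'E' (finally) → 'R' (outer except ZeroDivisionError) → 'K' (after the try/except). Output: ZERK

Answer: ZERK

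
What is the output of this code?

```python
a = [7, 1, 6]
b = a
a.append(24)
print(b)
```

Key concept: basic list aliasing.
Step by step:
`a = [7, 1, 6]` → a = [7, 1, 6]
`b = a` → b = [7, 1, 6] (same object as a)
`a.append(24)` → a = [7, 1, 6, 24] (same object as b); b = [7, 1, 6, 24] (same object as a)
`print(b)` → prints [7, 1, 6, 24]

Answer: [7, 1, 6, 24]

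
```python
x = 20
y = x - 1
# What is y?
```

Trace:
`x = 20` → x = 20
`y = x - 1` → y = 19
So y = 19

Answer: 19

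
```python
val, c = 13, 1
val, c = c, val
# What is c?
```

Trace:
`val, c = 13, 1` → val = 13; c = 1
`val, c = c, val` → val = 1; c = 13
So c = 13

Answer: 13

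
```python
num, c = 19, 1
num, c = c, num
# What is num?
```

Trace:
`num, c = 19, 1` → num = 19; c = 1
`num, c = c, num` → num = 1; c = 19
So num = 1

Answer: 1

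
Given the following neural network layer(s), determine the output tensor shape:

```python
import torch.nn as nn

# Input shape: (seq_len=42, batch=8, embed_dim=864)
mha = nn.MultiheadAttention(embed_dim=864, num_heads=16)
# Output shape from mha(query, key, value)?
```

Input: (42, 8, 864) -> Output: (42, 8, 864)

Answer: (42, 8, 864)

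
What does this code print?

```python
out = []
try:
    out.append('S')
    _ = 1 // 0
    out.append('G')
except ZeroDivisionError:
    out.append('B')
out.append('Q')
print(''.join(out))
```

Execution trace: 'S' (try body) → 'B' (except ZeroDivisionError) → 'Q' (after the try/except). Output: SBQ

Answer: SBQ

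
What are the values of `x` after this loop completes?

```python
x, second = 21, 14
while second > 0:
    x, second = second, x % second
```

GCD of 21 and 14
`x` takes the values: 21 → 14 → 7

Answer: 7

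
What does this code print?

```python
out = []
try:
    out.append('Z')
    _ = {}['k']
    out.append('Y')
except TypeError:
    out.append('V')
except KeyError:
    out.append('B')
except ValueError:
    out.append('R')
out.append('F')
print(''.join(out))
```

Execution trace: 'Z' (try body) → 'B' (except KeyError) → 'F' (after the try/except). Output: ZBF

Answer: ZBF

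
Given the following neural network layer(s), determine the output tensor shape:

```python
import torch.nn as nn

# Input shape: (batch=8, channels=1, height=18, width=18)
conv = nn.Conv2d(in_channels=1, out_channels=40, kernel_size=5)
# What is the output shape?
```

Input: (8, 1, 18, 18) -> Output: (8, 40, 14, 14)

Answer: (8, 40, 14, 14)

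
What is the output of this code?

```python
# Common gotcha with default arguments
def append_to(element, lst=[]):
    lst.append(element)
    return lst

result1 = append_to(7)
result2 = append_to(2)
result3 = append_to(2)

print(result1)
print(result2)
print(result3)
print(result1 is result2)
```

Key concept: mutable default argument gotcha.
Step by step:
`result1 = append_to(7)` → result1 = [7]
`result2 = append_to(2)` → result1 = [7, 2] (same object as result2); result2 = [7, 2] (same object as result1)
`result3 = append_to(2)` → result1 = [7, 2, 2] (same object as result2, result3); result2 = [7, 2, 2] (same object as result1, result3); result3 = [7, 2, 2] (same object as result1, result2)
`print(result1)` → prints [7, 2, 2]
`print(result2)` → prints [7, 2, 2]
`print(result3)` → prints [7, 2, 2]
`print(result1 is result2)` → prints True

Answer:
[7, 2, 2]
[7, 2, 2]
[7, 2, 2]
True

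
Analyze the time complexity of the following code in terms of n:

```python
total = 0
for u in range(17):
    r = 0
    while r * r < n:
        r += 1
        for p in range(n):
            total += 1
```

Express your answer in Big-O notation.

Each loop level contributes: 1 × √n × n. Multiplying the contributions gives O(n√n).

Answer: O(n√n)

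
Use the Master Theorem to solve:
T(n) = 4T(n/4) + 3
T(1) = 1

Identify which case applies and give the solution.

a=4, b=4, f(n)=3. log_4(4) = 1. Since c=0 < 1, Case 1 applies: T(n) = Θ(n^log_b(a)) = O(n).

Answer: O(n) - Case 1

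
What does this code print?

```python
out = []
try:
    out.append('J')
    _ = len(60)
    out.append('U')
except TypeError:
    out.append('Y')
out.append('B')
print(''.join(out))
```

Execution trace: 'J' (try body) → 'Y' (except TypeError) → 'B' (after the try/except). Output: JYB

Answer: JYB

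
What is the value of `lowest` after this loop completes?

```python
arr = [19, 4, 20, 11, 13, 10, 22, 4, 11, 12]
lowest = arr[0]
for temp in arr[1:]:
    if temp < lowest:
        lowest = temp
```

Minimum of [19, 4, 20, 11, 13, 10, 22, 4, 11, 12]
`lowest` takes the values: 19 → 4

Answer: 4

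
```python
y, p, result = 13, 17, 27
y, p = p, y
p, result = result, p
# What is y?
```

Trace:
`y, p, result = 13, 17, 27` → y = 13; p = 17; result = 27
`y, p = p, y` → y = 17; p = 13
`p, result = result, p` → p = 27; result = 13
So y = 17

Answer: 17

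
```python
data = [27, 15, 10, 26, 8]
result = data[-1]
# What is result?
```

Trace:
`data = [27, 15, 10, 26, 8]` → data = [27, 15, 10, 26, 8]
`result = data[-1]` → result = 8
So result = 8

Answer: 8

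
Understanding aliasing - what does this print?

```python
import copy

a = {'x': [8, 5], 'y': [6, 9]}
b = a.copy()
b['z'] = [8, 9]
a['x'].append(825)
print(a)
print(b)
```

Key concept: shallow copy of dict with mutable values.
Step by step:
`a = {'x': [8, 5], 'y': [6, 9]}` → a = {'x': [8, 5], 'y': [6, 9]}
`b = a.copy()` → b = {'x': [8, 5], 'y': [6, 9]}
`b['z'] = [8, 9]` → b = {'x': [8, 5], 'y': [6, 9], 'z': [8, 9]}
`a['x'].append(825)` → a = {'x': [8, 5, 825], 'y': [6, 9]}; b = {'x': [8, 5, 825], 'y': [6, 9], 'z': [8, 9]}
`print(a)` → prints {'x': [8, 5, 825], 'y': [6, 9]}
`print(b)` → prints {'x': [8, 5, 825], 'y': [6, 9], 'z': [8, 9]}

Answer:
{'x': [8, 5, 825], 'y': [6, 9]}
{'x': [8, 5, 825], 'y': [6, 9], 'z': [8, 9]}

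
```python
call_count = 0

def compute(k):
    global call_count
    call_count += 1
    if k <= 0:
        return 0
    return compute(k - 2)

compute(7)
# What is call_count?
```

Linear recursion stepping by 2: 5 calls from k=7 down to ≤0.

Answer: 5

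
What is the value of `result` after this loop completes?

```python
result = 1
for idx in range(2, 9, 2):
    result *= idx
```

Product of even numbers 2 to 8
`result` takes the values: 1 → 2 → 8 → 48 → 384

Answer: 384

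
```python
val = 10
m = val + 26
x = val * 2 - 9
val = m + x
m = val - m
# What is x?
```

Trace:
`val = 10` → val = 10
`m = val + 26` → m = 36
`x = val * 2 - 9` → x = 11
`val = m + x` → val = 47
`m = val - m` → m = 11
So x = 11

Answer: 11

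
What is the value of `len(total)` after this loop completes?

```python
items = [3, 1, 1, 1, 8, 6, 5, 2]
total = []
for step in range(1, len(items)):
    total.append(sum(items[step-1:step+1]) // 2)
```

Number of 2-element averages
`total` takes the values: [] → [2] → [2, 1] → [2, 1, 1] → [2, 1, 1, 4] → [2, 1, 1, 4, 7] → [2, 1, 1, 4, 7, 5] → [2, 1, 1, 4, 7, 5, 3]
So `len(total)` = 7

Answer: 7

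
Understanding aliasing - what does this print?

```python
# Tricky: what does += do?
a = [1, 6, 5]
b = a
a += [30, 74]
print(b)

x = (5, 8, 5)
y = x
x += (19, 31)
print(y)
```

Key concept: += behavior differs for mutable vs immutable.
Step by step:
`a = [1, 6, 5]` → a = [1, 6, 5]
`b = a` → b = [1, 6, 5] (same object as a)
`a += [30, 74]` → a = [1, 6, 5, 30, 74] (same object as b); b = [1, 6, 5, 30, 74] (same object as a)
`print(b)` → prints [1, 6, 5, 30, 74]
`x = (5, 8, 5)` → x = (5, 8, 5)
`y = x` → y = (5, 8, 5)
`x += (19, 31)` → x = (5, 8, 5, 19, 31)
`print(y)` → prints (5, 8, 5)

Answer:
[1, 6, 5, 30, 74]
(5, 8, 5)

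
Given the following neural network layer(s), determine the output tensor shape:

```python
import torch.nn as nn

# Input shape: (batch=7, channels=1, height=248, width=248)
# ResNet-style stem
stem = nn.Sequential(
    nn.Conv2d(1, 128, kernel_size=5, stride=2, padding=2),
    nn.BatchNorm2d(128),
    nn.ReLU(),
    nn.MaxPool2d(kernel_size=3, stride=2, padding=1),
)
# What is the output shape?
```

Input: (7, 1, 248, 248) -> after Conv2d 5x5 stride=2: (7, 128, 124, 124) -> Output: (7, 128, 62, 62)

Answer: (7, 128, 62, 62)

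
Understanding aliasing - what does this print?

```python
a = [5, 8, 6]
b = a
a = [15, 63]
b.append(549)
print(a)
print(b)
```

Key concept: rebinding vs mutation: a is rebound to a new list, b still points at the original.
Step by step:
`a = [5, 8, 6]` → a = [5, 8, 6]
`b = a` → b = [5, 8, 6] (same object as a)
`a = [15, 63]` → a = [15, 63]
`b.append(549)` → b = [5, 8, 6, 549]
`print(a)` → prints [15, 63]
`print(b)` → prints [5, 8, 6, 549]

Answer:
[15, 63]
[5, 8, 6, 549]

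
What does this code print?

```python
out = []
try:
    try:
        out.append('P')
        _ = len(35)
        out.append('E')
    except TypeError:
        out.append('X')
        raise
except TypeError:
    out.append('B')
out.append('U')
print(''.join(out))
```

Execution trace: 'P' (inner try body) → 'X' (inner except TypeError) → 'B' (outer except TypeError) → 'U' (after the try/except). Output: PXBU

Answer: PXBU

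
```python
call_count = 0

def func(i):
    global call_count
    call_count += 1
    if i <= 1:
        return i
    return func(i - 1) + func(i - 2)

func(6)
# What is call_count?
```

Calls(i) = 1 + Calls(i-1) + Calls(i-2); Calls(0)=Calls(1)=1. For i=6 this gives 25.

Answer: 25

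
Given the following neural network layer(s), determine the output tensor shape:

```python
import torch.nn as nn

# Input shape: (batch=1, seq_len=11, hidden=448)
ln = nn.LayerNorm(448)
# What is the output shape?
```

Input: (1, 11, 448) -> Output: (1, 11, 448)

Answer: (1, 11, 448)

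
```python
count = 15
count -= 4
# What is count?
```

Trace:
`count = 15` → count = 15
`count -= 4` → count = 11
So count = 11

Answer: 11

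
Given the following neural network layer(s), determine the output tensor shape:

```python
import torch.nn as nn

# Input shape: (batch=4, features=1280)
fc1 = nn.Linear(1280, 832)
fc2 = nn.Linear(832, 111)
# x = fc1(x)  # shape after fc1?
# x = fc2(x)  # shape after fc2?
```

Input: (4, 1280) -> after fc1: (4, 832) -> Output: (4, 111)

Answer: (4, 111)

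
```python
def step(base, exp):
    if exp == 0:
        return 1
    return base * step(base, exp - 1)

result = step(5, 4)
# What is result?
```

step(5, 4) = 5 * 5 * 5 * 5 = 625

Answer: 625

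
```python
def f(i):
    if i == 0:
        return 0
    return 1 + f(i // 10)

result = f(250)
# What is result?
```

Count of digits of 250: 3

Answer: 3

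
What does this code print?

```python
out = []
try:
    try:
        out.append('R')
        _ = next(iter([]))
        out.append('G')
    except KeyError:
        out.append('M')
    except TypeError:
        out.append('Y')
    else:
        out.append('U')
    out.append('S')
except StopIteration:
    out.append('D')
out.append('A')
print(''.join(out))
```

Execution trace: 'R' (inner try body) → 'D' (except StopIteration) → 'A' (after the try/except). Output: RDA

Answer: RDA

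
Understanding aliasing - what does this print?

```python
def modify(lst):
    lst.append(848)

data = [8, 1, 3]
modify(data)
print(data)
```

Key concept: function modifies passed list.
Step by step:
`data = [8, 1, 3]` → data = [8, 1, 3]
`modify(data)` → data = [8, 1, 3, 848]
`print(data)` → prints [8, 1, 3, 848]

Answer: [8, 1, 3, 848]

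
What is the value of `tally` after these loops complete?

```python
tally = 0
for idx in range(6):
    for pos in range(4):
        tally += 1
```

6 * 4 = 24
`tally` takes the values: 0 → 1 → 2 → 3 → 4 → 5 → 6 → 7 → 8 → 9 → 10 → 11 → 12 → 13 → 14 → 15 → 16 → 17 → 18 → 19 → 20 → 21 → 22 → 23 → 24

Answer: 24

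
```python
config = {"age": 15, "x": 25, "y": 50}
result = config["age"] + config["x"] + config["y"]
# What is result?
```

Trace:
`config = {"age": 15, "x": 25, "y": 50}` → config = {'age': 15, 'x': 25, 'y': 50}
`result = config["age"] + config["x"] + config["y"]` → result = 90
So result = 90

Answer: 90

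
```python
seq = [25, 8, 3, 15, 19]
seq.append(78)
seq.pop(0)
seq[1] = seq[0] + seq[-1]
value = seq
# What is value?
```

Trace:
`seq = [25, 8, 3, 15, 19]` → seq = [25, 8, 3, 15, 19]
`seq.append(78)` → seq = [25, 8, 3, 15, 19, 78]
`seq.pop(0)` → seq = [8, 3, 15, 19, 78]
`seq[1] = seq[0] + seq[-1]` → seq = [8, 86, 15, 19, 78]
`value = seq` → value = [8, 86, 15, 19, 78]
So value = [8, 86, 15, 19, 78]

Answer: [8, 86, 15, 19, 78]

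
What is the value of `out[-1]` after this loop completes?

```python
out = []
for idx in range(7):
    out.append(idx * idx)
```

Last element of squares 0 to 6
`out` takes the values: [] → [0] → [0, 1] → [0, 1, 4] → [0, 1, 4, 9] → [0, 1, 4, 9, 16] → [0, 1, 4, 9, 16, 25] → [0, 1, 4, 9, 16, 25, 36]
So `out[-1]` = 36

Answer: 36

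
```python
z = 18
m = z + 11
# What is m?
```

Trace:
`z = 18` → z = 18
`m = z + 11` → m = 29
So m = 29

Answer: 29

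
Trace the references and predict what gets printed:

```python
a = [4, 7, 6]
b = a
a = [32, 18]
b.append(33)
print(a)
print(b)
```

Key concept: rebinding vs mutation: a is rebound to a new list, b still points at the original.
Step by step:
`a = [4, 7, 6]` → a = [4, 7, 6]
`b = a` → b = [4, 7, 6] (same object as a)
`a = [32, 18]` → a = [32, 18]
`b.append(33)` → b = [4, 7, 6, 33]
`print(a)` → prints [32, 18]
`print(b)` → prints [4, 7, 6, 33]

Answer:
[32, 18]
[4, 7, 6, 33]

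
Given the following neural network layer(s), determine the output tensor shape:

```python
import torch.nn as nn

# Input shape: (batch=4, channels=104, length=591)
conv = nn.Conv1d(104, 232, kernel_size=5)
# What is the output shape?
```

Input: (4, 104, 591) -> Output: (4, 232, 587)

Answer: (4, 232, 587)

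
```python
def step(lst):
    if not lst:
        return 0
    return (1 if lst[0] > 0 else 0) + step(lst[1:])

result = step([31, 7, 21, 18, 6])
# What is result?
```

Count of positive elements in [31, 7, 21, 18, 6] = 5

Answer: 5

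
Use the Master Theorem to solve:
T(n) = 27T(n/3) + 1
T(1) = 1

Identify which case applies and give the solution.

a=27, b=3, f(n)=1. log_3(27) = 3. Since c=0 < 3, Case 1 applies: T(n) = Θ(n^log_b(a)) = O(n^3).

Answer: O(n^3) - Case 1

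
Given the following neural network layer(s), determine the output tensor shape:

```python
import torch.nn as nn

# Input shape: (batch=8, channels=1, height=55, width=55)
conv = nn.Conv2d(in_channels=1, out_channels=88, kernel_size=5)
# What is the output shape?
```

Input: (8, 1, 55, 55) -> Output: (8, 88, 51, 51)

Answer: (8, 88, 51, 51)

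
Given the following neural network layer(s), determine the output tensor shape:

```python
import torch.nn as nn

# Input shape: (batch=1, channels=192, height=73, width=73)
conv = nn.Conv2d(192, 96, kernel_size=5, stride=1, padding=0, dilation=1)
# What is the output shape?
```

Input: (1, 192, 73, 73) -> Output: (1, 96, 69, 69)

Answer: (1, 96, 69, 69)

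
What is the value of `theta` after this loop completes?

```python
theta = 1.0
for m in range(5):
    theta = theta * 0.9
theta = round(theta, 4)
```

Exponential decay: 1.0 * 0.9^5
`theta` takes the values: 1.0 → 0.9 → 0.81 → 0.729 → 0.6561 → 0.59049 → 0.5905

Answer: 0.5905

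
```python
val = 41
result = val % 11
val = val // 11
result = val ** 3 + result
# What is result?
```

Trace:
`val = 41` → val = 41
`result = val % 11` → result = 8
`val = val // 11` → val = 3
`result = val ** 3 + result` → result = 35
So result = 35

Answer: 35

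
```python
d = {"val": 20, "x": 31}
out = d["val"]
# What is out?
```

Trace:
`d = {"val": 20, "x": 31}` → d = {'val': 20, 'x': 31}
`out = d["val"]` → out = 20
So out = 20

Answer: 20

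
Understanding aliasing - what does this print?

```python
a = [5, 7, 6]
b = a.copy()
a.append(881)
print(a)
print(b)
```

Key concept: list.copy() creates independent copy.
Step by step:
`a = [5, 7, 6]` → a = [5, 7, 6]
`b = a.copy()` → b = [5, 7, 6]
`a.append(881)` → a = [5, 7, 6, 881]
`print(a)` → prints [5, 7, 6, 881]
`print(b)` → prints [5, 7, 6]

Answer:
[5, 7, 6, 881]
[5, 7, 6]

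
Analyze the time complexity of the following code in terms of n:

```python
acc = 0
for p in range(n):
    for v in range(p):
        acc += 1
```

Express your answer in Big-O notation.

Each loop level contributes: n × n. Multiplying the contributions gives O(n^2).

Answer: O(n^2)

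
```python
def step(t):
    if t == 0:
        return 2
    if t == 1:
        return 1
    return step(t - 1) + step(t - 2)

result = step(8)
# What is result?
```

Build up from base cases: step(0)=2, step(1)=1, step(2)=3, step(3)=4, step(4)=7, step(5)=11, step(6)=18, ..., step(8)=47

Answer: 47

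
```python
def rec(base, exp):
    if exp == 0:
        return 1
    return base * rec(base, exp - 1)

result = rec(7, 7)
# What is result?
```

rec(7, 7) = 7 * 7 * 7 * 7 * 7 * 7 * 7 = 823543

Answer: 823543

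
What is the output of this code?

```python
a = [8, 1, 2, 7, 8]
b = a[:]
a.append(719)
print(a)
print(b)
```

Key concept: slice [:] creates copy.
Step by step:
`a = [8, 1, 2, 7, 8]` → a = [8, 1, 2, 7, 8]
`b = a[:]` → b = [8, 1, 2, 7, 8]
`a.append(719)` → a = [8, 1, 2, 7, 8, 719]
`print(a)` → prints [8, 1, 2, 7, 8, 719]
`print(b)` → prints [8, 1, 2, 7, 8]

Answer:
[8, 1, 2, 7, 8, 719]
[8, 1, 2, 7, 8]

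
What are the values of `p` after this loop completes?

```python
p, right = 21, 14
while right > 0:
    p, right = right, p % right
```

GCD of 21 and 14
`p` takes the values: 21 → 14 → 7

Answer: 7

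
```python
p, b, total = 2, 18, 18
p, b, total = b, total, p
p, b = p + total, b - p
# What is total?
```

Trace:
`p, b, total = 2, 18, 18` → p = 2; b = 18; total = 18
`p, b, total = b, total, p` → p = 18; b = 18; total = 2
`p, b = p + total, b - p` → p = 20; b = 0
So total = 2

Answer: 2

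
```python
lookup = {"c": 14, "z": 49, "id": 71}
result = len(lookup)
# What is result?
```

Trace:
`lookup = {"c": 14, "z": 49, "id": 71}` → lookup = {'c': 14, 'z': 49, 'id': 71}
`result = len(lookup)` → result = 3
So result = 3

Answer: 3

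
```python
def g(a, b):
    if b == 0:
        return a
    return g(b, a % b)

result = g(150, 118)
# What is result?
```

g(150, 118) -> g(118, 32) -> g(32, 22) -> g(22, 10) -> g(10, 2) -> g(2, 0) -> 2

Answer: 2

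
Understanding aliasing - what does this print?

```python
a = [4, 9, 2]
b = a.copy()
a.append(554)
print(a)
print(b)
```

Key concept: list.copy() creates independent copy.
Step by step:
`a = [4, 9, 2]` → a = [4, 9, 2]
`b = a.copy()` → b = [4, 9, 2]
`a.append(554)` → a = [4, 9, 2, 554]
`print(a)` → prints [4, 9, 2, 554]
`print(b)` → prints [4, 9, 2]

Answer:
[4, 9, 2, 554]
[4, 9, 2]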